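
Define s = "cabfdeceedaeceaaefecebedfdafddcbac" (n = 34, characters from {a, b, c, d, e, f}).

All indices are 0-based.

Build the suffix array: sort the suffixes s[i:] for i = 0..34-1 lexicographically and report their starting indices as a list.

sorted suffixes:
  #0 SA[0]=14  'aaefecebedfdafddcbac'
  #1 SA[1]=1  'abfdeceedaeceaaefecebedfdafddcbac'
  #2 SA[2]=32  'ac'
  #3 SA[3]=10  'aeceaaefecebedfdafddcbac'
  #4 SA[4]=15  'aefecebedfdafddcbac'
  #5 SA[5]=26  'afddcbac'
  #6 SA[6]=31  'bac'
  #7 SA[7]=21  'bedfdafddcbac'
  #8 SA[8]=2  'bfdeceedaeceaaefecebedfdafddcbac'
  #9 SA[9]=33  'c'
  #10 SA[10]=0  'cabfdeceedaeceaaefecebedfdafddcbac'
  #11 SA[11]=30  'cbac'
  #12 SA[12]=12  'ceaaefecebedfdafddcbac'
  #13 SA[13]=19  'cebedfdafddcbac'
  #14 SA[14]=6  'ceedaeceaaefecebedfdafddcbac'
  #15 SA[15]=9  'daeceaaefecebedfdafddcbac'
  #16 SA[16]=25  'dafddcbac'
  #17 SA[17]=29  'dcbac'
  #18 SA[18]=28  'ddcbac'
  #19 SA[19]=4  'deceedaeceaaefecebedfdafddcbac'
  #20 SA[20]=23  'dfdafddcbac'
  #21 SA[21]=13  'eaaefecebedfdafddcbac'
  #22 SA[22]=20  'ebedfdafddcbac'
  #23 SA[23]=11  'eceaaefecebedfdafddcbac'
  #24 SA[24]=18  'ecebedfdafddcbac'
  #25 SA[25]=5  'eceedaeceaaefecebedfdafddcbac'
  #26 SA[26]=8  'edaeceaaefecebedfdafddcbac'
  #27 SA[27]=22  'edfdafddcbac'
  #28 SA[28]=7  'eedaeceaaefecebedfdafddcbac'
  #29 SA[29]=16  'efecebedfdafddcbac'
  #30 SA[30]=24  'fdafddcbac'
  #31 SA[31]=27  'fddcbac'
  #32 SA[32]=3  'fdeceedaeceaaefecebedfdafddcbac'
  #33 SA[33]=17  'fecebedfdafddcbac'

[14, 1, 32, 10, 15, 26, 31, 21, 2, 33, 0, 30, 12, 19, 6, 9, 25, 29, 28, 4, 23, 13, 20, 11, 18, 5, 8, 22, 7, 16, 24, 27, 3, 17]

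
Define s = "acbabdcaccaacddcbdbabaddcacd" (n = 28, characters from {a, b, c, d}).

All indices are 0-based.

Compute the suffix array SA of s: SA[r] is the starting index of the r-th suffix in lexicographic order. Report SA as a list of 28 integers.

[10, 19, 3, 0, 7, 25, 11, 21, 18, 2, 20, 16, 4, 9, 6, 24, 1, 15, 8, 26, 12, 27, 17, 5, 23, 14, 22, 13]

sorted suffixes:
  #0 SA[0]=10  'aacddcbdbabaddcacd'
  #1 SA[1]=19  'abaddcacd'
  #2 SA[2]=3  'abdcaccaacddcbdbabaddcacd'
  #3 SA[3]=0  'acbabdcaccaacddcbdbabaddcacd'
  #4 SA[4]=7  'accaacddcbdbabaddcacd'
  #5 SA[5]=25  'acd'
  #6 SA[6]=11  'acddcbdbabaddcacd'
  #7 SA[7]=21  'addcacd'
  #8 SA[8]=18  'babaddcacd'
  #9 SA[9]=2  'babdcaccaacddcbdbabaddcacd'
  #10 SA[10]=20  'baddcacd'
  #11 SA[11]=16  'bdbabaddcacd'
  #12 SA[12]=4  'bdcaccaacddcbdbabaddcacd'
  #13 SA[13]=9  'caacddcbdbabaddcacd'
  #14 SA[14]=6  'caccaacddcbdbabaddcacd'
  #15 SA[15]=24  'cacd'
  #16 SA[16]=1  'cbabdcaccaacddcbdbabaddcacd'
  #17 SA[17]=15  'cbdbabaddcacd'
  #18 SA[18]=8  'ccaacddcbdbabaddcacd'
  #19 SA[19]=26  'cd'
  #20 SA[20]=12  'cddcbdbabaddcacd'
  #21 SA[21]=27  'd'
  #22 SA[22]=17  'dbabaddcacd'
  #23 SA[23]=5  'dcaccaacddcbdbabaddcacd'
  #24 SA[24]=23  'dcacd'
  #25 SA[25]=14  'dcbdbabaddcacd'
  #26 SA[26]=22  'ddcacd'
  #27 SA[27]=13  'ddcbdbabaddcacd'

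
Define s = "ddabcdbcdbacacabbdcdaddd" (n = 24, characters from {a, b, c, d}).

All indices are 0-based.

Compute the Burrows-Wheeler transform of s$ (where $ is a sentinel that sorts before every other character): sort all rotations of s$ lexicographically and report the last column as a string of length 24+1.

rank  rotation                   last
    0  $ddabcdbcdbacacabbdcdaddd  d
    1  abbdcdaddd$ddabcdbcdbacac  c
    2  abcdbcdbacacabbdcdaddd$dd  d
    3  acabbdcdaddd$ddabcdbcdbac  c
    4  acacabbdcdaddd$ddabcdbcdb  b
    5  addd$ddabcdbcdbacacabbdcd  d
    6  bacacabbdcdaddd$ddabcdbcd  d
    7  bbdcdaddd$ddabcdbcdbacaca  a
    8  bcdbacacabbdcdaddd$ddabcd  d
    9  bcdbcdbacacabbdcdaddd$dda  a
   10  bdcdaddd$ddabcdbcdbacacab  b
   11  cabbdcdaddd$ddabcdbcdbaca  a
   12  cacabbdcdaddd$ddabcdbcdba  a
   13  cdaddd$ddabcdbcdbacacabbd  d
   14  cdbacacabbdcdaddd$ddabcdb  b
   15  cdbcdbacacabbdcdaddd$ddab  b
   16  d$ddabcdbcdbacacabbdcdadd  d
   17  dabcdbcdbacacabbdcdaddd$d  d
   18  daddd$ddabcdbcdbacacabbdc  c
   19  dbacacabbdcdaddd$ddabcdbc  c
   20  dbcdbacacabbdcdaddd$ddabc  c
   21  dcdaddd$ddabcdbcdbacacabb  b
   22  dd$ddabcdbcdbacacabbdcdad  d
   23  ddabcdbcdbacacabbdcdaddd$  $
   24  ddd$ddabcdbcdbacacabbdcda  a

dcdcbddadabaadbbddcccbd$a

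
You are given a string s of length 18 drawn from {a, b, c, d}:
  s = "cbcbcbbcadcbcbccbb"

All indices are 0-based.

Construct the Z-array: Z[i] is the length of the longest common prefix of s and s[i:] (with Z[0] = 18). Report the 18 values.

[18, 0, 4, 0, 2, 0, 0, 1, 0, 0, 5, 0, 3, 0, 1, 2, 0, 0]

Z[0]=18
i=1: i≥r, start 0; Z[1]=0
i=2: i≥r, start 0; Z[2]=4 extend→box=[2,6)
i=3: min(r-i=3, Z[1]=0)=0; Z[3]=0
i=4: min(r-i=2, Z[2]=4)=2; Z[4]=2
i=5: min(r-i=1, Z[3]=0)=0; Z[5]=0
i=6: i≥r, start 0; Z[6]=0
i=7: i≥r, start 0; Z[7]=1 extend→box=[7,8)
i=8: i≥r, start 0; Z[8]=0
i=9: i≥r, start 0; Z[9]=0
i=10: i≥r, start 0; Z[10]=5 extend→box=[10,15)
i=11: min(r-i=4, Z[1]=0)=0; Z[11]=0
i=12: min(r-i=3, Z[2]=4)=3; Z[12]=3
i=13: min(r-i=2, Z[3]=0)=0; Z[13]=0
i=14: min(r-i=1, Z[4]=2)=1; Z[14]=1
i=15: i≥r, start 0; Z[15]=2 extend→box=[15,17)
i=16: min(r-i=1, Z[1]=0)=0; Z[16]=0
i=17: i≥r, start 0; Z[17]=0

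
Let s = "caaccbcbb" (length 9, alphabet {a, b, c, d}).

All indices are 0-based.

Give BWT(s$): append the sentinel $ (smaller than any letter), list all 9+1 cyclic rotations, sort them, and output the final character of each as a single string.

rank  rotation    last
    0  $caaccbcbb  b
    1  aaccbcbb$c  c
    2  accbcbb$ca  a
    3  b$caaccbcb  b
    4  bb$caaccbc  c
    5  bcbb$caacc  c
    6  caaccbcbb$  $
    7  cbb$caaccb  b
    8  cbcbb$caac  c
    9  ccbcbb$caa  a

bcabcc$bca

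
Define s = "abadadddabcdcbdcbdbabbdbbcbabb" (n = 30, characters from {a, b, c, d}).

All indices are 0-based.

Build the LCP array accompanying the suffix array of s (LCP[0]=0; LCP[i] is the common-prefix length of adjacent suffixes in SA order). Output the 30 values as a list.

rank | idx | suffix
   0 |   0 | abadadddabcdcbdcbdbabbdbbcbabb
   1 |  27 | abb
   2 |  19 | abbdbbcbabb
   3 |   8 | abcdcbdcbdbabbdbbcbabb
   4 |   2 | adadddabcdcbdcbdbabbdbbcbabb
   5 |   4 | adddabcdcbdcbdbabbdbbcbabb
   6 |  29 | b
   7 |  26 | babb
   8 |  18 | babbdbbcbabb
   9 |   1 | badadddabcdcbdcbdbabbdbbcbabb
  10 |  28 | bb
  11 |  23 | bbcbabb
  12 |  20 | bbdbbcbabb
  13 |  24 | bcbabb
  14 |   9 | bcdcbdcbdbabbdbbcbabb
  15 |  16 | bdbabbdbbcbabb
  16 |  21 | bdbbcbabb
  17 |  13 | bdcbdbabbdbbcbabb
  18 |  25 | cbabb
  19 |  15 | cbdbabbdbbcbabb
  20 |  12 | cbdcbdbabbdbbcbabb
  21 |  10 | cdcbdcbdbabbdbbcbabb
  22 |   7 | dabcdcbdcbdbabbdbbcbabb
  23 |   3 | dadddabcdcbdcbdbabbdbbcbabb
  24 |  17 | dbabbdbbcbabb
  25 |  22 | dbbcbabb
  26 |  14 | dcbdbabbdbbcbabb
  27 |  11 | dcbdcbdbabbdbbcbabb
  28 |   6 | ddabcdcbdcbdbabbdbbcbabb
  29 |   5 | dddabcdcbdcbdbabbdbbcbabb

SA = [0, 27, 19, 8, 2, 4, 29, 26, 18, 1, 28, 23, 20, 24, 9, 16, 21, 13, 25, 15, 12, 10, 7, 3, 17, 22, 14, 11, 6, 5]
rank  pair      lcp
   1  s[0:],s[27:]  2  'ab'
   2  s[27:],s[19:]  3  'abb'
   3  s[19:],s[8:]  2  'ab'
   4  s[8:],s[2:]  1  'a'
   5  s[2:],s[4:]  2  'ad'
   6  s[4:],s[29:]  0  ''
   7  s[29:],s[26:]  1  'b'
   8  s[26:],s[18:]  4  'babb'
   9  s[18:],s[1:]  2  'ba'
  10  s[1:],s[28:]  1  'b'
  11  s[28:],s[23:]  2  'bb'
  12  s[23:],s[20:]  2  'bb'
  13  s[20:],s[24:]  1  'b'
  14  s[24:],s[9:]  2  'bc'
  15  s[9:],s[16:]  1  'b'
  16  s[16:],s[21:]  3  'bdb'
  17  s[21:],s[13:]  2  'bd'
  18  s[13:],s[25:]  0  ''
  19  s[25:],s[15:]  2  'cb'
  20  s[15:],s[12:]  3  'cbd'
  21  s[12:],s[10:]  1  'c'
  22  s[10:],s[7:]  0  ''
  23  s[7:],s[3:]  2  'da'
  24  s[3:],s[17:]  1  'd'
  25  s[17:],s[22:]  2  'db'
  26  s[22:],s[14:]  1  'd'
  27  s[14:],s[11:]  4  'dcbd'
  28  s[11:],s[6:]  1  'd'
  29  s[6:],s[5:]  2  'dd'

[0, 2, 3, 2, 1, 2, 0, 1, 4, 2, 1, 2, 2, 1, 2, 1, 3, 2, 0, 2, 3, 1, 0, 2, 1, 2, 1, 4, 1, 2]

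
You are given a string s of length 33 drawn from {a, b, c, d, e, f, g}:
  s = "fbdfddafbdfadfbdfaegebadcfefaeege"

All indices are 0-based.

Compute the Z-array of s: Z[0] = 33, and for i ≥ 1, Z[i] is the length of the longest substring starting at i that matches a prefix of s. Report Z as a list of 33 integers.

Z[0]=33
i=1: i≥r, start 0; Z[1]=0
i=2: i≥r, start 0; Z[2]=0
i=3: i≥r, start 0; Z[3]=1 grow→box=[3,4)
i=4: i≥r, start 0; Z[4]=0
i=5: i≥r, start 0; Z[5]=0
i=6: i≥r, start 0; Z[6]=0
i=7: i≥r, start 0; Z[7]=4 grow→box=[7,11)
i=8: min(r-i=3, Z[1]=0)=0; Z[8]=0
i=9: min(r-i=2, Z[2]=0)=0; Z[9]=0
i=10: min(r-i=1, Z[3]=1)=1; Z[10]=1
i=11: i≥r, start 0; Z[11]=0
i=12: i≥r, start 0; Z[12]=0
i=13: i≥r, start 0; Z[13]=4 grow→box=[13,17)
i=14: min(r-i=3, Z[1]=0)=0; Z[14]=0
i=15: min(r-i=2, Z[2]=0)=0; Z[15]=0
i=16: min(r-i=1, Z[3]=1)=1; Z[16]=1
i=17: i≥r, start 0; Z[17]=0
i=18: i≥r, start 0; Z[18]=0
i=19: i≥r, start 0; Z[19]=0
i=20: i≥r, start 0; Z[20]=0
i=21: i≥r, start 0; Z[21]=0
i=22: i≥r, start 0; Z[22]=0
i=23: i≥r, start 0; Z[23]=0
i=24: i≥r, start 0; Z[24]=0
i=25: i≥r, start 0; Z[25]=1 grow→box=[25,26)
i=26: i≥r, start 0; Z[26]=0
i=27: i≥r, start 0; Z[27]=1 grow→box=[27,28)
i=28: i≥r, start 0; Z[28]=0
i=29: i≥r, start 0; Z[29]=0
i=30: i≥r, start 0; Z[30]=0
i=31: i≥r, start 0; Z[31]=0
i=32: i≥r, start 0; Z[32]=0

[33, 0, 0, 1, 0, 0, 0, 4, 0, 0, 1, 0, 0, 4, 0, 0, 1, 0, 0, 0, 0, 0, 0, 0, 0, 1, 0, 1, 0, 0, 0, 0, 0]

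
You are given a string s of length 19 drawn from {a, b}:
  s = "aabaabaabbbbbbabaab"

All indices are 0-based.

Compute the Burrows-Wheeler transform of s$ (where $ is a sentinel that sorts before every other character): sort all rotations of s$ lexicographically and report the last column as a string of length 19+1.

bb$bbabaaaaaaabbbbba

rank  rotation              last
    0  $aabaabaabbbbbbabaab  b
    1  aab$aabaabaabbbbbbab  b
    2  aabaabaabbbbbbabaab$  $
    3  aabaabbbbbbabaab$aab  b
    4  aabbbbbbabaab$aabaab  b
    5  ab$aabaabaabbbbbbaba  a
    6  abaab$aabaabaabbbbbb  b
    7  abaabaabbbbbbabaab$a  a
    8  abaabbbbbbabaab$aaba  a
    9  abbbbbbabaab$aabaaba  a
   10  b$aabaabaabbbbbbabaa  a
   11  baab$aabaabaabbbbbba  a
   12  baabaabbbbbbabaab$aa  a
   13  baabbbbbbabaab$aabaa  a
   14  babaab$aabaabaabbbbb  b
   15  bbabaab$aabaabaabbbb  b
   16  bbbabaab$aabaabaabbb  b
   17  bbbbabaab$aabaabaabb  b
   18  bbbbbabaab$aabaabaab  b
   19  bbbbbbabaab$aabaabaa  a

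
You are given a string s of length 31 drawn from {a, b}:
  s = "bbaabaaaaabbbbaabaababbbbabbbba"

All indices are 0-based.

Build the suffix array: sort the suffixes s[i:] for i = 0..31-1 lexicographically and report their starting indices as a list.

sorted suffixes:
  #0 SA[0]=30  'a'
  #1 SA[1]=5  'aaaaabbbbaabaababbbbabbbba'
  #2 SA[2]=6  'aaaabbbbaabaababbbbabbbba'
  #3 SA[3]=7  'aaabbbbaabaababbbbabbbba'
  #4 SA[4]=2  'aabaaaaabbbbaabaababbbbabbbba'
  #5 SA[5]=14  'aabaababbbbabbbba'
  #6 SA[6]=17  'aababbbbabbbba'
  #7 SA[7]=8  'aabbbbaabaababbbbabbbba'
  #8 SA[8]=3  'abaaaaabbbbaabaababbbbabbbba'
  #9 SA[9]=15  'abaababbbbabbbba'
  #10 SA[10]=18  'ababbbbabbbba'
  #11 SA[11]=25  'abbbba'
  #12 SA[12]=9  'abbbbaabaababbbbabbbba'
  #13 SA[13]=20  'abbbbabbbba'
  #14 SA[14]=29  'ba'
  #15 SA[15]=4  'baaaaabbbbaabaababbbbabbbba'
  #16 SA[16]=1  'baabaaaaabbbbaabaababbbbabbbba'
  #17 SA[17]=13  'baabaababbbbabbbba'
  #18 SA[18]=16  'baababbbbabbbba'
  #19 SA[19]=24  'babbbba'
  #20 SA[20]=19  'babbbbabbbba'
  #21 SA[21]=28  'bba'
  #22 SA[22]=0  'bbaabaaaaabbbbaabaababbbbabbbba'
  #23 SA[23]=12  'bbaabaababbbbabbbba'
  #24 SA[24]=23  'bbabbbba'
  #25 SA[25]=27  'bbba'
  #26 SA[26]=11  'bbbaabaababbbbabbbba'
  #27 SA[27]=22  'bbbabbbba'
  #28 SA[28]=26  'bbbba'
  #29 SA[29]=10  'bbbbaabaababbbbabbbba'
  #30 SA[30]=21  'bbbbabbbba'

[30, 5, 6, 7, 2, 14, 17, 8, 3, 15, 18, 25, 9, 20, 29, 4, 1, 13, 16, 24, 19, 28, 0, 12, 23, 27, 11, 22, 26, 10, 21]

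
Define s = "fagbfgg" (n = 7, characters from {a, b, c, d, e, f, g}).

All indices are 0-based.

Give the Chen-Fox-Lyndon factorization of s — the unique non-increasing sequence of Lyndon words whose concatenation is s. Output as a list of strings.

emit factor 1: 'f' (i=0, period=1)
emit factor 2: 'agbfgg' (i=1, period=6)

["f", "agbfgg"]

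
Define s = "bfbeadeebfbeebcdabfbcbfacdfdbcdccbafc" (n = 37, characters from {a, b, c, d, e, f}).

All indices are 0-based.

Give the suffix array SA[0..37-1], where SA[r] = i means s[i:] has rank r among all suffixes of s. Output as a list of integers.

sorted suffixes:
  #0 SA[0]=16  'abfbcbfacdfdbcdccbafc'
  #1 SA[1]=23  'acdfdbcdccbafc'
  #2 SA[2]=4  'adeebfbeebcdabfbcbfacdfdbcdccbafc'
  #3 SA[3]=34  'afc'
  #4 SA[4]=33  'bafc'
  #5 SA[5]=19  'bcbfacdfdbcdccbafc'
  #6 SA[6]=13  'bcdabfbcbfacdfdbcdccbafc'
  #7 SA[7]=28  'bcdccbafc'
  #8 SA[8]=2  'beadeebfbeebcdabfbcbfacdfdbcdccbafc'
  #9 SA[9]=10  'beebcdabfbcbfacdfdbcdccbafc'
  #10 SA[10]=21  'bfacdfdbcdccbafc'
  #11 SA[11]=17  'bfbcbfacdfdbcdccbafc'
  #12 SA[12]=0  'bfbeadeebfbeebcdabfbcbfacdfdbcdccbafc'
  #13 SA[13]=8  'bfbeebcdabfbcbfacdfdbcdccbafc'
  #14 SA[14]=36  'c'
  #15 SA[15]=32  'cbafc'
  #16 SA[16]=20  'cbfacdfdbcdccbafc'
  #17 SA[17]=31  'ccbafc'
  #18 SA[18]=14  'cdabfbcbfacdfdbcdccbafc'
  #19 SA[19]=29  'cdccbafc'
  #20 SA[20]=24  'cdfdbcdccbafc'
  #21 SA[21]=15  'dabfbcbfacdfdbcdccbafc'
  #22 SA[22]=27  'dbcdccbafc'
  #23 SA[23]=30  'dccbafc'
  #24 SA[24]=5  'deebfbeebcdabfbcbfacdfdbcdccbafc'
  #25 SA[25]=25  'dfdbcdccbafc'
  #26 SA[26]=3  'eadeebfbeebcdabfbcbfacdfdbcdccbafc'
  #27 SA[27]=12  'ebcdabfbcbfacdfdbcdccbafc'
  #28 SA[28]=7  'ebfbeebcdabfbcbfacdfdbcdccbafc'
  #29 SA[29]=11  'eebcdabfbcbfacdfdbcdccbafc'
  #30 SA[30]=6  'eebfbeebcdabfbcbfacdfdbcdccbafc'
  #31 SA[31]=22  'facdfdbcdccbafc'
  #32 SA[32]=18  'fbcbfacdfdbcdccbafc'
  #33 SA[33]=1  'fbeadeebfbeebcdabfbcbfacdfdbcdccbafc'
  #34 SA[34]=9  'fbeebcdabfbcbfacdfdbcdccbafc'
  #35 SA[35]=35  'fc'
  #36 SA[36]=26  'fdbcdccbafc'

[16, 23, 4, 34, 33, 19, 13, 28, 2, 10, 21, 17, 0, 8, 36, 32, 20, 31, 14, 29, 24, 15, 27, 30, 5, 25, 3, 12, 7, 11, 6, 22, 18, 1, 9, 35, 26]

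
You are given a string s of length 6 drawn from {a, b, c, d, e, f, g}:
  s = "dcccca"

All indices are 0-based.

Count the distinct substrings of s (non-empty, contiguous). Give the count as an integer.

15

rank | idx | suffix
   0 |   5 | a
   1 |   4 | ca
   2 |   3 | cca
   3 |   2 | ccca
   4 |   1 | cccca
   5 |   0 | dcccca

SA = [5, 4, 3, 2, 1, 0]
[i] adj suffixes → lcp
  [1] 5/4 → 0 ('')
  [2] 4/3 → 1 ('c')
  [3] 3/2 → 2 ('cc')
  [4] 2/1 → 3 ('ccc')
  [5] 1/0 → 0 ('')

n(n+1)/2 = 6·7/2 = 21
Σ LCP = 0 + 0 + 1 + 2 + 3 + 0 = 6
distinct = 21 − 6 = 15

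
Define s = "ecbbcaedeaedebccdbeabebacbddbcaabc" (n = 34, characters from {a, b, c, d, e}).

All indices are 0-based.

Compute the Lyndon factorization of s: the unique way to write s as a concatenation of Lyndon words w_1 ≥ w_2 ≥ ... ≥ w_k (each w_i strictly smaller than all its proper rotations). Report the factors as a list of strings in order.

["e", "c", "bbc", "aedeaedebccdbe", "abebacbddbc", "aabc"]

emit factor 1: 'e' (i=0, period=1)
emit factor 2: 'c' (i=1, period=1)
emit factor 3: 'bbc' (i=2, period=3)
emit factor 4: 'aedeaedebccdbe' (i=5, period=14)
emit factor 5: 'abebacbddbc' (i=19, period=11)
emit factor 6: 'aabc' (i=30, period=4)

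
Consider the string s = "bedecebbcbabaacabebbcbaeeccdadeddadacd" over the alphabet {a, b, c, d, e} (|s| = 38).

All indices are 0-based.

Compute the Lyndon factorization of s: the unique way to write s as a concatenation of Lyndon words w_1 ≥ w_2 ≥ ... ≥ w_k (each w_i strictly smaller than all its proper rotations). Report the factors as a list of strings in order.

["bedece", "bbc", "b", "ab", "aacabebbcbaeeccdadeddadacd"]

emit factor 1: 'bedece' (i=0, period=6)
emit factor 2: 'bbc' (i=6, period=3)
emit factor 3: 'b' (i=9, period=1)
emit factor 4: 'ab' (i=10, period=2)
emit factor 5: 'aacabebbcbaeeccdadeddadacd' (i=12, period=26)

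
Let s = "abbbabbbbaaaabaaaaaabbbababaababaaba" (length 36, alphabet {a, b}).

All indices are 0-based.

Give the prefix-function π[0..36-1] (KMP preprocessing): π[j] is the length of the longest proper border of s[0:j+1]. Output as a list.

[0, 0, 0, 0, 1, 2, 3, 4, 0, 1, 1, 1, 1, 2, 1, 1, 1, 1, 1, 1, 2, 3, 4, 5, 6, 1, 2, 1, 1, 2, 1, 2, 1, 1, 2, 1]

π[0] = 0
j=1 s[j]='b': π[1]=0 (border '')
j=2 s[j]='b': π[2]=0 (border '')
j=3 s[j]='b': π[3]=0 (border '')
j=4 s[j]='a': π[4]=1 (border 'a')
j=5 s[j]='b': π[5]=2 (border 'ab')
j=6 s[j]='b': π[6]=3 (border 'abb')
j=7 s[j]='b': π[7]=4 (border 'abbb')
j=8 s[j]='b': k: 4→0; π[8]=0 (border '')
j=9 s[j]='a': π[9]=1 (border 'a')
j=10 s[j]='a': k: 1→0; π[10]=1 (border 'a')
j=11 s[j]='a': k: 1→0; π[11]=1 (border 'a')
j=12 s[j]='a': k: 1→0; π[12]=1 (border 'a')
j=13 s[j]='b': π[13]=2 (border 'ab')
j=14 s[j]='a': k: 2→0; π[14]=1 (border 'a')
j=15 s[j]='a': k: 1→0; π[15]=1 (border 'a')
j=16 s[j]='a': k: 1→0; π[16]=1 (border 'a')
j=17 s[j]='a': k: 1→0; π[17]=1 (border 'a')
j=18 s[j]='a': k: 1→0; π[18]=1 (border 'a')
j=19 s[j]='a': k: 1→0; π[19]=1 (border 'a')
j=20 s[j]='b': π[20]=2 (border 'ab')
j=21 s[j]='b': π[21]=3 (border 'abb')
j=22 s[j]='b': π[22]=4 (border 'abbb')
j=23 s[j]='a': π[23]=5 (border 'abbba')
j=24 s[j]='b': π[24]=6 (border 'abbbab')
j=25 s[j]='a': k: 6→2→0; π[25]=1 (border 'a')
j=26 s[j]='b': π[26]=2 (border 'ab')
j=27 s[j]='a': k: 2→0; π[27]=1 (border 'a')
j=28 s[j]='a': k: 1→0; π[28]=1 (border 'a')
j=29 s[j]='b': π[29]=2 (border 'ab')
j=30 s[j]='a': k: 2→0; π[30]=1 (border 'a')
j=31 s[j]='b': π[31]=2 (border 'ab')
j=32 s[j]='a': k: 2→0; π[32]=1 (border 'a')
j=33 s[j]='a': k: 1→0; π[33]=1 (border 'a')
j=34 s[j]='b': π[34]=2 (border 'ab')
j=35 s[j]='a': k: 2→0; π[35]=1 (border 'a')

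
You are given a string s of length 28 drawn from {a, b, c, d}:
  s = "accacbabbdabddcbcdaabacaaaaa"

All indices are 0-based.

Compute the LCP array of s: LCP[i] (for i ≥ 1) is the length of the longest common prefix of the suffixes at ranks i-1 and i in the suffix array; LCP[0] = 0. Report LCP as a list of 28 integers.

rank→(start, suffix):
  0 → (27, 'a')
  1 → (26, 'aa')
  2 → (25, 'aaa')
  3 → (24, 'aaaa')
  4 → (23, 'aaaaa')
  5 → (18, 'aabacaaaaa')
  6 → (19, 'abacaaaaa')
  7 → (6, 'abbdabddcbcdaabacaaaaa')
  8 → (10, 'abddcbcdaabacaaaaa')
  9 → (21, 'acaaaaa')
  10 → (3, 'acbabbdabddcbcdaabacaaaaa')
  11 → (0, 'accacbabbdabddcbcdaabacaaaaa')
  12 → (5, 'babbdabddcbcdaabacaaaaa')
  13 → (20, 'bacaaaaa')
  14 → (7, 'bbdabddcbcdaabacaaaaa')
  15 → (15, 'bcdaabacaaaaa')
  16 → (8, 'bdabddcbcdaabacaaaaa')
  17 → (11, 'bddcbcdaabacaaaaa')
  18 → (22, 'caaaaa')
  19 → (2, 'cacbabbdabddcbcdaabacaaaaa')
  20 → (4, 'cbabbdabddcbcdaabacaaaaa')
  21 → (14, 'cbcdaabacaaaaa')
  22 → (1, 'ccacbabbdabddcbcdaabacaaaaa')
  23 → (16, 'cdaabacaaaaa')
  24 → (17, 'daabacaaaaa')
  25 → (9, 'dabddcbcdaabacaaaaa')
  26 → (13, 'dcbcdaabacaaaaa')
  27 → (12, 'ddcbcdaabacaaaaa')

SA = [27, 26, 25, 24, 23, 18, 19, 6, 10, 21, 3, 0, 5, 20, 7, 15, 8, 11, 22, 2, 4, 14, 1, 16, 17, 9, 13, 12]
[i] adj suffixes → lcp
  [1] 27/26 → 1 ('a')
  [2] 26/25 → 2 ('aa')
  [3] 25/24 → 3 ('aaa')
  [4] 24/23 → 4 ('aaaa')
  [5] 23/18 → 2 ('aa')
  [6] 18/19 → 1 ('a')
  [7] 19/6 → 2 ('ab')
  [8] 6/10 → 2 ('ab')
  [9] 10/21 → 1 ('a')
  [10] 21/3 → 2 ('ac')
  [11] 3/0 → 2 ('ac')
  [12] 0/5 → 0 ('')
  [13] 5/20 → 2 ('ba')
  [14] 20/7 → 1 ('b')
  [15] 7/15 → 1 ('b')
  [16] 15/8 → 1 ('b')
  [17] 8/11 → 2 ('bd')
  [18] 11/22 → 0 ('')
  [19] 22/2 → 2 ('ca')
  [20] 2/4 → 1 ('c')
  [21] 4/14 → 2 ('cb')
  [22] 14/1 → 1 ('c')
  [23] 1/16 → 1 ('c')
  [24] 16/17 → 0 ('')
  [25] 17/9 → 2 ('da')
  [26] 9/13 → 1 ('d')
  [27] 13/12 → 1 ('d')

[0, 1, 2, 3, 4, 2, 1, 2, 2, 1, 2, 2, 0, 2, 1, 1, 1, 2, 0, 2, 1, 2, 1, 1, 0, 2, 1, 1]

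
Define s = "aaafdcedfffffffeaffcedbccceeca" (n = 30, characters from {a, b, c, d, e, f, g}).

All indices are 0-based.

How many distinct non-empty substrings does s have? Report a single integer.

418

sorted suffixes:
  #0 SA[0]=29  'a'
  #1 SA[1]=0  'aaafdcedfffffffeaffcedbccceeca'
  #2 SA[2]=1  'aafdcedfffffffeaffcedbccceeca'
  #3 SA[3]=2  'afdcedfffffffeaffcedbccceeca'
  #4 SA[4]=16  'affcedbccceeca'
  #5 SA[5]=22  'bccceeca'
  #6 SA[6]=28  'ca'
  #7 SA[7]=23  'ccceeca'
  #8 SA[8]=24  'cceeca'
  #9 SA[9]=19  'cedbccceeca'
  #10 SA[10]=5  'cedfffffffeaffcedbccceeca'
  #11 SA[11]=25  'ceeca'
  #12 SA[12]=21  'dbccceeca'
  #13 SA[13]=4  'dcedfffffffeaffcedbccceeca'
  #14 SA[14]=7  'dfffffffeaffcedbccceeca'
  #15 SA[15]=15  'eaffcedbccceeca'
  #16 SA[16]=27  'eca'
  #17 SA[17]=20  'edbccceeca'
  #18 SA[18]=6  'edfffffffeaffcedbccceeca'
  #19 SA[19]=26  'eeca'
  #20 SA[20]=18  'fcedbccceeca'
  #21 SA[21]=3  'fdcedfffffffeaffcedbccceeca'
  #22 SA[22]=14  'feaffcedbccceeca'
  #23 SA[23]=17  'ffcedbccceeca'
  #24 SA[24]=13  'ffeaffcedbccceeca'
  #25 SA[25]=12  'fffeaffcedbccceeca'
  #26 SA[26]=11  'ffffeaffcedbccceeca'
  #27 SA[27]=10  'fffffeaffcedbccceeca'
  #28 SA[28]=9  'ffffffeaffcedbccceeca'
  #29 SA[29]=8  'fffffffeaffcedbccceeca'

SA = [29, 0, 1, 2, 16, 22, 28, 23, 24, 19, 5, 25, 21, 4, 7, 15, 27, 20, 6, 26, 18, 3, 14, 17, 13, 12, 11, 10, 9, 8]
i: (SA[i-1],SA[i]) lcp shared
  1: (29,0) 1 'a'
  2: (0,1) 2 'aa'
  3: (1,2) 1 'a'
  4: (2,16) 2 'af'
  5: (16,22) 0 ''
  6: (22,28) 0 ''
  7: (28,23) 1 'c'
  8: (23,24) 2 'cc'
  9: (24,19) 1 'c'
  10: (19,5) 3 'ced'
  11: (5,25) 2 'ce'
  12: (25,21) 0 ''
  13: (21,4) 1 'd'
  14: (4,7) 1 'd'
  15: (7,15) 0 ''
  16: (15,27) 1 'e'
  17: (27,20) 1 'e'
  18: (20,6) 2 'ed'
  19: (6,26) 1 'e'
  20: (26,18) 0 ''
  21: (18,3) 1 'f'
  22: (3,14) 1 'f'
  23: (14,17) 1 'f'
  24: (17,13) 2 'ff'
  25: (13,12) 2 'ff'
  26: (12,11) 3 'fff'
  27: (11,10) 4 'ffff'
  28: (10,9) 5 'fffff'
  29: (9,8) 6 'ffffff'

n(n+1)/2 = 30·31/2 = 465
Σ LCP = 0 + 1 + 2 + 1 + 2 + 0 + 0 + 1 + 2 + 1 + 3 + 2 + 0 + 1 + 1 + 0 + 1 + 1 + 2 + 1 + 0 + 1 + 1 + 1 + 2 + 2 + 3 + 4 + 5 + 6 = 47
distinct = 465 − 47 = 418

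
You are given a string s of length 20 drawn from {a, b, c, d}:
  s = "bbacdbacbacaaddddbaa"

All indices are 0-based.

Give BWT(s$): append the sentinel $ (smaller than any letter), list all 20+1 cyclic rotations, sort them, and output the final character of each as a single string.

aabcbbbadcdb$aaadcdda

rank  rotation               last
    0  $bbacdbacbacaaddddbaa  a
    1  a$bbacdbacbacaaddddba  a
    2  aa$bbacdbacbacaaddddb  b
    3  aaddddbaa$bbacdbacbac  c
    4  acaaddddbaa$bbacdbacb  b
    5  acbacaaddddbaa$bbacdb  b
    6  acdbacbacaaddddbaa$bb  b
    7  addddbaa$bbacdbacbaca  a
    8  baa$bbacdbacbacaadddd  d
    9  bacaaddddbaa$bbacdbac  c
   10  bacbacaaddddbaa$bbacd  d
   11  bacdbacbacaaddddbaa$b  b
   12  bbacdbacbacaaddddbaa$  $
   13  caaddddbaa$bbacdbacba  a
   14  cbacaaddddbaa$bbacdba  a
   15  cdbacbacaaddddbaa$bba  a
   16  dbaa$bbacdbacbacaaddd  d
   17  dbacbacaaddddbaa$bbac  c
   18  ddbaa$bbacdbacbacaadd  d
   19  dddbaa$bbacdbacbacaad  d
   20  ddddbaa$bbacdbacbacaa  a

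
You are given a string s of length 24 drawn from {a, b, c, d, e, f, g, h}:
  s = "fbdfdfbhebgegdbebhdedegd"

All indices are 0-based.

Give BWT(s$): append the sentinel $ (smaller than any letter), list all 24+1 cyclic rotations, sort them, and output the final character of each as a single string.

dfdeefgghefbhbddg$ddeebbb

rank  rotation                   last
    0  $fbdfdfbhebgegdbebhdedegd  d
    1  bdfdfbhebgegdbebhdedegd$f  f
    2  bebhdedegd$fbdfdfbhebgegd  d
    3  bgegdbebhdedegd$fbdfdfbhe  e
    4  bhdedegd$fbdfdfbhebgegdbe  e
    5  bhebgegdbebhdedegd$fbdfdf  f
    6  d$fbdfdfbhebgegdbebhdedeg  g
    7  dbebhdedegd$fbdfdfbhebgeg  g
    8  dedegd$fbdfdfbhebgegdbebh  h
    9  degd$fbdfdfbhebgegdbebhde  e
   10  dfbhebgegdbebhdedegd$fbdf  f
   11  dfdfbhebgegdbebhdedegd$fb  b
   12  ebgegdbebhdedegd$fbdfdfbh  h
   13  ebhdedegd$fbdfdfbhebgegdb  b
   14  edegd$fbdfdfbhebgegdbebhd  d
   15  egd$fbdfdfbhebgegdbebhded  d
   16  egdbebhdedegd$fbdfdfbhebg  g
   17  fbdfdfbhebgegdbebhdedegd$  $
   18  fbhebgegdbebhdedegd$fbdfd  d
   19  fdfbhebgegdbebhdedegd$fbd  d
   20  gd$fbdfdfbhebgegdbebhdede  e
   21  gdbebhdedegd$fbdfdfbhebge  e
   22  gegdbebhdedegd$fbdfdfbheb  b
   23  hdedegd$fbdfdfbhebgegdbeb  b
   24  hebgegdbebhdedegd$fbdfdfb  b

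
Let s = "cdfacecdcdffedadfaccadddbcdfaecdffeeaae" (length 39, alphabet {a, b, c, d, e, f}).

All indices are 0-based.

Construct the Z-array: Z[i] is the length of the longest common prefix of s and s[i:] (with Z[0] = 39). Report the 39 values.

[39, 0, 0, 0, 1, 0, 2, 0, 3, 0, 0, 0, 0, 0, 0, 0, 0, 0, 1, 1, 0, 0, 0, 0, 0, 4, 0, 0, 0, 0, 3, 0, 0, 0, 0, 0, 0, 0, 0]

Z[0]=39
i=1: fresh scan; Z[1]=0
i=2: fresh scan; Z[2]=0
i=3: fresh scan; Z[3]=0
i=4: fresh scan; Z[4]=1 extend→box=[4,5)
i=5: fresh scan; Z[5]=0
i=6: fresh scan; Z[6]=2 extend→box=[6,8)
i=7: min(r-i=1, Z[1]=0)=0; Z[7]=0
i=8: fresh scan; Z[8]=3 extend→box=[8,11)
i=9: min(r-i=2, Z[1]=0)=0; Z[9]=0
i=10: min(r-i=1, Z[2]=0)=0; Z[10]=0
i=11: fresh scan; Z[11]=0
i=12: fresh scan; Z[12]=0
i=13: fresh scan; Z[13]=0
i=14: fresh scan; Z[14]=0
i=15: fresh scan; Z[15]=0
i=16: fresh scan; Z[16]=0
i=17: fresh scan; Z[17]=0
i=18: fresh scan; Z[18]=1 extend→box=[18,19)
i=19: fresh scan; Z[19]=1 extend→box=[19,20)
i=20: fresh scan; Z[20]=0
i=21: fresh scan; Z[21]=0
i=22: fresh scan; Z[22]=0
i=23: fresh scan; Z[23]=0
i=24: fresh scan; Z[24]=0
i=25: fresh scan; Z[25]=4 extend→box=[25,29)
i=26: min(r-i=3, Z[1]=0)=0; Z[26]=0
i=27: min(r-i=2, Z[2]=0)=0; Z[27]=0
i=28: min(r-i=1, Z[3]=0)=0; Z[28]=0
i=29: fresh scan; Z[29]=0
i=30: fresh scan; Z[30]=3 extend→box=[30,33)
i=31: min(r-i=2, Z[1]=0)=0; Z[31]=0
i=32: min(r-i=1, Z[2]=0)=0; Z[32]=0
i=33: fresh scan; Z[33]=0
i=34: fresh scan; Z[34]=0
i=35: fresh scan; Z[35]=0
i=36: fresh scan; Z[36]=0
i=37: fresh scan; Z[37]=0
i=38: fresh scan; Z[38]=0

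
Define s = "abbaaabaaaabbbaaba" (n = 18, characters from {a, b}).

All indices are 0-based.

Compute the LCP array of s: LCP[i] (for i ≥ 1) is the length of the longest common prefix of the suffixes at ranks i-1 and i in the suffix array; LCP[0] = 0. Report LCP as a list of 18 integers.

[0, 1, 3, 4, 2, 4, 3, 1, 3, 2, 3, 0, 2, 4, 3, 1, 4, 2]

sorted suffixes:
  #0 SA[0]=17  'a'
  #1 SA[1]=7  'aaaabbbaaba'
  #2 SA[2]=3  'aaabaaaabbbaaba'
  #3 SA[3]=8  'aaabbbaaba'
  #4 SA[4]=14  'aaba'
  #5 SA[5]=4  'aabaaaabbbaaba'
  #6 SA[6]=9  'aabbbaaba'
  #7 SA[7]=15  'aba'
  #8 SA[8]=5  'abaaaabbbaaba'
  #9 SA[9]=0  'abbaaabaaaabbbaaba'
  #10 SA[10]=10  'abbbaaba'
  #11 SA[11]=16  'ba'
  #12 SA[12]=6  'baaaabbbaaba'
  #13 SA[13]=2  'baaabaaaabbbaaba'
  #14 SA[14]=13  'baaba'
  #15 SA[15]=1  'bbaaabaaaabbbaaba'
  #16 SA[16]=12  'bbaaba'
  #17 SA[17]=11  'bbbaaba'

SA = [17, 7, 3, 8, 14, 4, 9, 15, 5, 0, 10, 16, 6, 2, 13, 1, 12, 11]
[i] adj suffixes → lcp
  [1] 17/7 → 1 ('a')
  [2] 7/3 → 3 ('aaa')
  [3] 3/8 → 4 ('aaab')
  [4] 8/14 → 2 ('aa')
  [5] 14/4 → 4 ('aaba')
  [6] 4/9 → 3 ('aab')
  [7] 9/15 → 1 ('a')
  [8] 15/5 → 3 ('aba')
  [9] 5/0 → 2 ('ab')
  [10] 0/10 → 3 ('abb')
  [11] 10/16 → 0 ('')
  [12] 16/6 → 2 ('ba')
  [13] 6/2 → 4 ('baaa')
  [14] 2/13 → 3 ('baa')
  [15] 13/1 → 1 ('b')
  [16] 1/12 → 4 ('bbaa')
  [17] 12/11 → 2 ('bb')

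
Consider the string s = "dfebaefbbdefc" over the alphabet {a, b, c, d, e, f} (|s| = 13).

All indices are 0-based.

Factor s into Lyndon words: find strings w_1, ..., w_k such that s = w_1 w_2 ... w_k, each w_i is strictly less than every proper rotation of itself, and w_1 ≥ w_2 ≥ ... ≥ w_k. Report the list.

emit factor 1: 'dfe' (i=0, period=3)
emit factor 2: 'b' (i=3, period=1)
emit factor 3: 'aefbbdefc' (i=4, period=9)

["dfe", "b", "aefbbdefc"]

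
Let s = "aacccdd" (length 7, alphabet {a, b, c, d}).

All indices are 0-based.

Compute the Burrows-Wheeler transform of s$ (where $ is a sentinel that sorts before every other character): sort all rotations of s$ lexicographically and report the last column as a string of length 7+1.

d$aaccdc

rank  rotation  last
    0  $aacccdd  d
    1  aacccdd$  $
    2  acccdd$a  a
    3  cccdd$aa  a
    4  ccdd$aac  c
    5  cdd$aacc  c
    6  d$aacccd  d
    7  dd$aaccc  c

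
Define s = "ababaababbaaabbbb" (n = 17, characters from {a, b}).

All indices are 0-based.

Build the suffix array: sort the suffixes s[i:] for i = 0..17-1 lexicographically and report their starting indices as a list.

[10, 4, 11, 2, 0, 5, 7, 12, 16, 9, 3, 1, 6, 15, 8, 14, 13]

rank→(start, suffix):
  0 → (10, 'aaabbbb')
  1 → (4, 'aababbaaabbbb')
  2 → (11, 'aabbbb')
  3 → (2, 'abaababbaaabbbb')
  4 → (0, 'ababaababbaaabbbb')
  5 → (5, 'ababbaaabbbb')
  6 → (7, 'abbaaabbbb')
  7 → (12, 'abbbb')
  8 → (16, 'b')
  9 → (9, 'baaabbbb')
  10 → (3, 'baababbaaabbbb')
  11 → (1, 'babaababbaaabbbb')
  12 → (6, 'babbaaabbbb')
  13 → (15, 'bb')
  14 → (8, 'bbaaabbbb')
  15 → (14, 'bbb')
  16 → (13, 'bbbb')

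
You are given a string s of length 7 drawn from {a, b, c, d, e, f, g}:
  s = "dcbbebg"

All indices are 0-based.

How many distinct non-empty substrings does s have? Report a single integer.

rank | idx | suffix
   0 |   2 | bbebg
   1 |   3 | bebg
   2 |   5 | bg
   3 |   1 | cbbebg
   4 |   0 | dcbbebg
   5 |   4 | ebg
   6 |   6 | g

SA = [2, 3, 5, 1, 0, 4, 6]
rank  pair      lcp
   1  s[2:],s[3:]  1  'b'
   2  s[3:],s[5:]  1  'b'
   3  s[5:],s[1:]  0  ''
   4  s[1:],s[0:]  0  ''
   5  s[0:],s[4:]  0  ''
   6  s[4:],s[6:]  0  ''

n(n+1)/2 = 7·8/2 = 28
Σ LCP = 0 + 1 + 1 + 0 + 0 + 0 + 0 = 2
distinct = 28 − 2 = 26

26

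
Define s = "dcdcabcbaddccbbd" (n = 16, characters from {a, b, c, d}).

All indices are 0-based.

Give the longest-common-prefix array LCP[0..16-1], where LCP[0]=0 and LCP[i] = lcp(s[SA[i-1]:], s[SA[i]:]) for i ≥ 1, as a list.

[0, 1, 0, 1, 1, 1, 0, 1, 2, 1, 1, 0, 1, 2, 2, 1]

rank→(start, suffix):
  0 → (4, 'abcbaddccbbd')
  1 → (8, 'addccbbd')
  2 → (7, 'baddccbbd')
  3 → (13, 'bbd')
  4 → (5, 'bcbaddccbbd')
  5 → (14, 'bd')
  6 → (3, 'cabcbaddccbbd')
  7 → (6, 'cbaddccbbd')
  8 → (12, 'cbbd')
  9 → (11, 'ccbbd')
  10 → (1, 'cdcabcbaddccbbd')
  11 → (15, 'd')
  12 → (2, 'dcabcbaddccbbd')
  13 → (10, 'dccbbd')
  14 → (0, 'dcdcabcbaddccbbd')
  15 → (9, 'ddccbbd')

SA = [4, 8, 7, 13, 5, 14, 3, 6, 12, 11, 1, 15, 2, 10, 0, 9]
i: (SA[i-1],SA[i]) lcp shared
  1: (4,8) 1 'a'
  2: (8,7) 0 ''
  3: (7,13) 1 'b'
  4: (13,5) 1 'b'
  5: (5,14) 1 'b'
  6: (14,3) 0 ''
  7: (3,6) 1 'c'
  8: (6,12) 2 'cb'
  9: (12,11) 1 'c'
  10: (11,1) 1 'c'
  11: (1,15) 0 ''
  12: (15,2) 1 'd'
  13: (2,10) 2 'dc'
  14: (10,0) 2 'dc'
  15: (0,9) 1 'd'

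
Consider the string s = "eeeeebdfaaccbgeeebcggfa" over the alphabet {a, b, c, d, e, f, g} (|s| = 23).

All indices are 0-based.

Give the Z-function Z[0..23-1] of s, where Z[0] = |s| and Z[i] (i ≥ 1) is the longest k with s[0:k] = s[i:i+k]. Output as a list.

Z[0]=23
i=1: i≥r, start 0; Z[1]=4 extend→box=[1,5)
i=2: min(r-i=3, Z[1]=4)=3; Z[2]=3
i=3: min(r-i=2, Z[2]=3)=2; Z[3]=2
i=4: min(r-i=1, Z[3]=2)=1; Z[4]=1
i=5: i≥r, start 0; Z[5]=0
i=6: i≥r, start 0; Z[6]=0
i=7: i≥r, start 0; Z[7]=0
i=8: i≥r, start 0; Z[8]=0
i=9: i≥r, start 0; Z[9]=0
i=10: i≥r, start 0; Z[10]=0
i=11: i≥r, start 0; Z[11]=0
i=12: i≥r, start 0; Z[12]=0
i=13: i≥r, start 0; Z[13]=0
i=14: i≥r, start 0; Z[14]=3 extend→box=[14,17)
i=15: min(r-i=2, Z[1]=4)=2; Z[15]=2
i=16: min(r-i=1, Z[2]=3)=1; Z[16]=1
i=17: i≥r, start 0; Z[17]=0
i=18: i≥r, start 0; Z[18]=0
i=19: i≥r, start 0; Z[19]=0
i=20: i≥r, start 0; Z[20]=0
i=21: i≥r, start 0; Z[21]=0
i=22: i≥r, start 0; Z[22]=0

[23, 4, 3, 2, 1, 0, 0, 0, 0, 0, 0, 0, 0, 0, 3, 2, 1, 0, 0, 0, 0, 0, 0]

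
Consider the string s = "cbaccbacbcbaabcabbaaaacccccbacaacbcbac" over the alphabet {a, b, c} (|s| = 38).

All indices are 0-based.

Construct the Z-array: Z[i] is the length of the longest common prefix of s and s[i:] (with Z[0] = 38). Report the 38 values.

[38, 0, 0, 1, 4, 0, 0, 2, 0, 3, 0, 0, 0, 0, 1, 0, 0, 0, 0, 0, 0, 0, 1, 1, 1, 1, 4, 0, 0, 1, 0, 0, 2, 0, 4, 0, 0, 1]

Z[0]=38
i=1: outside box; Z[1]=0
i=2: outside box; Z[2]=0
i=3: outside box; Z[3]=1 grow→box=[3,4)
i=4: outside box; Z[4]=4 grow→box=[4,8)
i=5: min(r-i=3, Z[1]=0)=0; Z[5]=0
i=6: min(r-i=2, Z[2]=0)=0; Z[6]=0
i=7: min(r-i=1, Z[3]=1)=1; Z[7]=2 grow→box=[7,9)
i=8: min(r-i=1, Z[1]=0)=0; Z[8]=0
i=9: outside box; Z[9]=3 grow→box=[9,12)
i=10: min(r-i=2, Z[1]=0)=0; Z[10]=0
i=11: min(r-i=1, Z[2]=0)=0; Z[11]=0
i=12: outside box; Z[12]=0
i=13: outside box; Z[13]=0
i=14: outside box; Z[14]=1 grow→box=[14,15)
i=15: outside box; Z[15]=0
i=16: outside box; Z[16]=0
i=17: outside box; Z[17]=0
i=18: outside box; Z[18]=0
i=19: outside box; Z[19]=0
i=20: outside box; Z[20]=0
i=21: outside box; Z[21]=0
i=22: outside box; Z[22]=1 grow→box=[22,23)
i=23: outside box; Z[23]=1 grow→box=[23,24)
i=24: outside box; Z[24]=1 grow→box=[24,25)
i=25: outside box; Z[25]=1 grow→box=[25,26)
i=26: outside box; Z[26]=4 grow→box=[26,30)
i=27: min(r-i=3, Z[1]=0)=0; Z[27]=0
i=28: min(r-i=2, Z[2]=0)=0; Z[28]=0
i=29: min(r-i=1, Z[3]=1)=1; Z[29]=1
i=30: outside box; Z[30]=0
i=31: outside box; Z[31]=0
i=32: outside box; Z[32]=2 grow→box=[32,34)
i=33: min(r-i=1, Z[1]=0)=0; Z[33]=0
i=34: outside box; Z[34]=4 grow→box=[34,38)
i=35: min(r-i=3, Z[1]=0)=0; Z[35]=0
i=36: min(r-i=2, Z[2]=0)=0; Z[36]=0
i=37: min(r-i=1, Z[3]=1)=1; Z[37]=1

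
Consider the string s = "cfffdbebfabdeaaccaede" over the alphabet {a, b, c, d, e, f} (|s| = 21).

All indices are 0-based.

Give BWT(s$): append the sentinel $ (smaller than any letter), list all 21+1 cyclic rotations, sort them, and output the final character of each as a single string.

rank  rotation                last
    0  $cfffdbebfabdeaaccaede  e
    1  aaccaede$cfffdbebfabde  e
    2  abdeaaccaede$cfffdbebf  f
    3  accaede$cfffdbebfabdea  a
    4  aede$cfffdbebfabdeaacc  c
    5  bdeaaccaede$cfffdbebfa  a
    6  bebfabdeaaccaede$cfffd  d
    7  bfabdeaaccaede$cfffdbe  e
    8  caede$cfffdbebfabdeaac  c
    9  ccaede$cfffdbebfabdeaa  a
   10  cfffdbebfabdeaaccaede$  $
   11  dbebfabdeaaccaede$cfff  f
   12  de$cfffdbebfabdeaaccae  e
   13  deaaccaede$cfffdbebfab  b
   14  e$cfffdbebfabdeaaccaed  d
   15  eaaccaede$cfffdbebfabd  d
   16  ebfabdeaaccaede$cfffdb  b
   17  ede$cfffdbebfabdeaacca  a
   18  fabdeaaccaede$cfffdbeb  b
   19  fdbebfabdeaaccaede$cff  f
   20  ffdbebfabdeaaccaede$cf  f
   21  fffdbebfabdeaaccaede$c  c

eefacadeca$febddbabffc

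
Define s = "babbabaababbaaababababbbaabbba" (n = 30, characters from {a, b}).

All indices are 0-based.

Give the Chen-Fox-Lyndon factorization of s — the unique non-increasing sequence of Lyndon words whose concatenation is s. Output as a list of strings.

["b", "abb", "ab", "aababb", "aaababababbbaabbb", "a"]

emit factor 1: 'b' (i=0, period=1)
emit factor 2: 'abb' (i=1, period=3)
emit factor 3: 'ab' (i=4, period=2)
emit factor 4: 'aababb' (i=6, period=6)
emit factor 5: 'aaababababbbaabbb' (i=12, period=17)
emit factor 6: 'a' (i=29, period=1)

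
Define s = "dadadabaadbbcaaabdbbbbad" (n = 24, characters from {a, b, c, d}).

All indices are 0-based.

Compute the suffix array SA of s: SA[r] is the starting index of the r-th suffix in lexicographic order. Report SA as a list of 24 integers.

[13, 14, 7, 5, 15, 22, 3, 1, 8, 6, 21, 20, 19, 18, 10, 11, 16, 12, 23, 4, 2, 0, 17, 9]

rank | idx | suffix
   0 |  13 | aaabdbbbbad
   1 |  14 | aabdbbbbad
   2 |   7 | aadbbcaaabdbbbbad
   3 |   5 | abaadbbcaaabdbbbbad
   4 |  15 | abdbbbbad
   5 |  22 | ad
   6 |   3 | adabaadbbcaaabdbbbbad
   7 |   1 | adadabaadbbcaaabdbbbbad
   8 |   8 | adbbcaaabdbbbbad
   9 |   6 | baadbbcaaabdbbbbad
  10 |  21 | bad
  11 |  20 | bbad
  12 |  19 | bbbad
  13 |  18 | bbbbad
  14 |  10 | bbcaaabdbbbbad
  15 |  11 | bcaaabdbbbbad
  16 |  16 | bdbbbbad
  17 |  12 | caaabdbbbbad
  18 |  23 | d
  19 |   4 | dabaadbbcaaabdbbbbad
  20 |   2 | dadabaadbbcaaabdbbbbad
  21 |   0 | dadadabaadbbcaaabdbbbbad
  22 |  17 | dbbbbad
  23 |   9 | dbbcaaabdbbbbad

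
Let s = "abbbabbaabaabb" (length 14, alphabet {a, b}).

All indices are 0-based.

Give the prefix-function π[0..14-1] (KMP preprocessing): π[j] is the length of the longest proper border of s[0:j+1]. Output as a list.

[0, 0, 0, 0, 1, 2, 3, 1, 1, 2, 1, 1, 2, 3]

π[0] = 0
j=1 s[j]='b': π[1]=0 (border '')
j=2 s[j]='b': π[2]=0 (border '')
j=3 s[j]='b': π[3]=0 (border '')
j=4 s[j]='a': π[4]=1 (border 'a')
j=5 s[j]='b': π[5]=2 (border 'ab')
j=6 s[j]='b': π[6]=3 (border 'abb')
j=7 s[j]='a': k: 3→0; π[7]=1 (border 'a')
j=8 s[j]='a': k: 1→0; π[8]=1 (border 'a')
j=9 s[j]='b': π[9]=2 (border 'ab')
j=10 s[j]='a': k: 2→0; π[10]=1 (border 'a')
j=11 s[j]='a': k: 1→0; π[11]=1 (border 'a')
j=12 s[j]='b': π[12]=2 (border 'ab')
j=13 s[j]='b': π[13]=3 (border 'abb')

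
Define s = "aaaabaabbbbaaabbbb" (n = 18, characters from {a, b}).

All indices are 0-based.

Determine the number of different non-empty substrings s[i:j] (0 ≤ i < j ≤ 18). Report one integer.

126

rank | idx | suffix
   0 |   0 | aaaabaabbbbaaabbbb
   1 |   1 | aaabaabbbbaaabbbb
   2 |  11 | aaabbbb
   3 |   2 | aabaabbbbaaabbbb
   4 |  12 | aabbbb
   5 |   5 | aabbbbaaabbbb
   6 |   3 | abaabbbbaaabbbb
   7 |  13 | abbbb
   8 |   6 | abbbbaaabbbb
   9 |  17 | b
  10 |  10 | baaabbbb
  11 |   4 | baabbbbaaabbbb
  12 |  16 | bb
  13 |   9 | bbaaabbbb
  14 |  15 | bbb
  15 |   8 | bbbaaabbbb
  16 |  14 | bbbb
  17 |   7 | bbbbaaabbbb

SA = [0, 1, 11, 2, 12, 5, 3, 13, 6, 17, 10, 4, 16, 9, 15, 8, 14, 7]
rank  pair      lcp
   1  s[0:],s[1:]  3  'aaa'
   2  s[1:],s[11:]  4  'aaab'
   3  s[11:],s[2:]  2  'aa'
   4  s[2:],s[12:]  3  'aab'
   5  s[12:],s[5:]  6  'aabbbb'
   6  s[5:],s[3:]  1  'a'
   7  s[3:],s[13:]  2  'ab'
   8  s[13:],s[6:]  5  'abbbb'
   9  s[6:],s[17:]  0  ''
  10  s[17:],s[10:]  1  'b'
  11  s[10:],s[4:]  3  'baa'
  12  s[4:],s[16:]  1  'b'
  13  s[16:],s[9:]  2  'bb'
  14  s[9:],s[15:]  2  'bb'
  15  s[15:],s[8:]  3  'bbb'
  16  s[8:],s[14:]  3  'bbb'
  17  s[14:],s[7:]  4  'bbbb'

n(n+1)/2 = 18·19/2 = 171
Σ LCP = 0 + 3 + 4 + 2 + 3 + 6 + 1 + 2 + 5 + 0 + 1 + 3 + 1 + 2 + 2 + 3 + 3 + 4 = 45
distinct = 171 − 45 = 126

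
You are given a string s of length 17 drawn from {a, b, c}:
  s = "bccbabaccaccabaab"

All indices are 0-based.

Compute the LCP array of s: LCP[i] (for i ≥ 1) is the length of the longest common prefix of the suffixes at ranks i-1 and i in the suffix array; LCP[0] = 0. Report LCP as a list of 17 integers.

[0, 1, 2, 3, 1, 4, 0, 1, 2, 2, 1, 0, 2, 1, 1, 3, 2]

rank→(start, suffix):
  0 → (14, 'aab')
  1 → (15, 'ab')
  2 → (12, 'abaab')
  3 → (4, 'abaccaccabaab')
  4 → (9, 'accabaab')
  5 → (6, 'accaccabaab')
  6 → (16, 'b')
  7 → (13, 'baab')
  8 → (3, 'babaccaccabaab')
  9 → (5, 'baccaccabaab')
  10 → (0, 'bccbabaccaccabaab')
  11 → (11, 'cabaab')
  12 → (8, 'caccabaab')
  13 → (2, 'cbabaccaccabaab')
  14 → (10, 'ccabaab')
  15 → (7, 'ccaccabaab')
  16 → (1, 'ccbabaccaccabaab')

SA = [14, 15, 12, 4, 9, 6, 16, 13, 3, 5, 0, 11, 8, 2, 10, 7, 1]
[i] adj suffixes → lcp
  [1] 14/15 → 1 ('a')
  [2] 15/12 → 2 ('ab')
  [3] 12/4 → 3 ('aba')
  [4] 4/9 → 1 ('a')
  [5] 9/6 → 4 ('acca')
  [6] 6/16 → 0 ('')
  [7] 16/13 → 1 ('b')
  [8] 13/3 → 2 ('ba')
  [9] 3/5 → 2 ('ba')
  [10] 5/0 → 1 ('b')
  [11] 0/11 → 0 ('')
  [12] 11/8 → 2 ('ca')
  [13] 8/2 → 1 ('c')
  [14] 2/10 → 1 ('c')
  [15] 10/7 → 3 ('cca')
  [16] 7/1 → 2 ('cc')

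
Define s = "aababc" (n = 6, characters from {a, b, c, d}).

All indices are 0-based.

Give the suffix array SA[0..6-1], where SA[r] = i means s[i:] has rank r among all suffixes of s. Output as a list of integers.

[0, 1, 3, 2, 4, 5]

rank→(start, suffix):
  0 → (0, 'aababc')
  1 → (1, 'ababc')
  2 → (3, 'abc')
  3 → (2, 'babc')
  4 → (4, 'bc')
  5 → (5, 'c')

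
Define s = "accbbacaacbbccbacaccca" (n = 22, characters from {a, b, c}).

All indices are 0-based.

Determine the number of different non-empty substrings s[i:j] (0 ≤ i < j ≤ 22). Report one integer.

215

rank | idx | suffix
   0 |  21 | a
   1 |   7 | aacbbccbacaccca
   2 |   5 | acaacbbccbacaccca
   3 |  15 | acaccca
   4 |   8 | acbbccbacaccca
   5 |   0 | accbbacaacbbccbacaccca
   6 |  17 | accca
   7 |   4 | bacaacbbccbacaccca
   8 |  14 | bacaccca
   9 |   3 | bbacaacbbccbacaccca
  10 |  10 | bbccbacaccca
  11 |  11 | bccbacaccca
  12 |  20 | ca
  13 |   6 | caacbbccbacaccca
  14 |  16 | caccca
  15 |  13 | cbacaccca
  16 |   2 | cbbacaacbbccbacaccca
  17 |   9 | cbbccbacaccca
  18 |  19 | cca
  19 |  12 | ccbacaccca
  20 |   1 | ccbbacaacbbccbacaccca
  21 |  18 | ccca

SA = [21, 7, 5, 15, 8, 0, 17, 4, 14, 3, 10, 11, 20, 6, 16, 13, 2, 9, 19, 12, 1, 18]
i: (SA[i-1],SA[i]) lcp shared
  1: (21,7) 1 'a'
  2: (7,5) 1 'a'
  3: (5,15) 3 'aca'
  4: (15,8) 2 'ac'
  5: (8,0) 2 'ac'
  6: (0,17) 3 'acc'
  7: (17,4) 0 ''
  8: (4,14) 4 'baca'
  9: (14,3) 1 'b'
  10: (3,10) 2 'bb'
  11: (10,11) 1 'b'
  12: (11,20) 0 ''
  13: (20,6) 2 'ca'
  14: (6,16) 2 'ca'
  15: (16,13) 1 'c'
  16: (13,2) 2 'cb'
  17: (2,9) 3 'cbb'
  18: (9,19) 1 'c'
  19: (19,12) 2 'cc'
  20: (12,1) 3 'ccb'
  21: (1,18) 2 'cc'

n(n+1)/2 = 22·23/2 = 253
Σ LCP = 0 + 1 + 1 + 3 + 2 + 2 + 3 + 0 + 4 + 1 + 2 + 1 + 0 + 2 + 2 + 1 + 2 + 3 + 1 + 2 + 3 + 2 = 38
distinct = 253 − 38 = 215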